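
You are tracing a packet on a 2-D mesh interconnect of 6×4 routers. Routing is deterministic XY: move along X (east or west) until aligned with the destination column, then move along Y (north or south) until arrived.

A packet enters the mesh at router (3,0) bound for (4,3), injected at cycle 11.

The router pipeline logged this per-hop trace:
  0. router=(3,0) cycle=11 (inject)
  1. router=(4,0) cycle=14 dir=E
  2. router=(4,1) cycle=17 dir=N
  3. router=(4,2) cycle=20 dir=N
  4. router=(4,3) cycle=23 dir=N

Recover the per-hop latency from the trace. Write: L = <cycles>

Between hops 0 and 1 the cycle counter advances 14 − 11 = 3.
That increment is L by definition: L = 3.

L = 3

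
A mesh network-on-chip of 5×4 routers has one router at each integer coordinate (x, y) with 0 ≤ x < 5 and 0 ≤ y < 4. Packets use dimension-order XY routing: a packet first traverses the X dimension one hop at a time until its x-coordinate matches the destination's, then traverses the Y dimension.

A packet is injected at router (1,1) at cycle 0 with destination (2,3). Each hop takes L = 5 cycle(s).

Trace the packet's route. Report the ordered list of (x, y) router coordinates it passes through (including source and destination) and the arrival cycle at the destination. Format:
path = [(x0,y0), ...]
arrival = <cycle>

[0] x=1 y=1 t=0
[1] x=2 y=1 t=5 →E
[2] x=2 y=2 t=10 →N
[3] x=2 y=3 t=15 →N

path = [(1,1), (2,1), (2,2), (2,3)]
arrival = 15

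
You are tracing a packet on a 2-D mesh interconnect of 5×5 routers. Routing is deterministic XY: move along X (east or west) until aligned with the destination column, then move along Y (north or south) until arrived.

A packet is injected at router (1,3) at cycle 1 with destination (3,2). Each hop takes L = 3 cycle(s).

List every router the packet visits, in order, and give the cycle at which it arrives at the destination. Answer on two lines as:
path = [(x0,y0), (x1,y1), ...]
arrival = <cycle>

src (1,3)  cyc=1
E→(2,3)  cyc=4
E→(3,3)  cyc=7
S→(3,2)  cyc=10

path = [(1,3), (2,3), (3,3), (3,2)]
arrival = 10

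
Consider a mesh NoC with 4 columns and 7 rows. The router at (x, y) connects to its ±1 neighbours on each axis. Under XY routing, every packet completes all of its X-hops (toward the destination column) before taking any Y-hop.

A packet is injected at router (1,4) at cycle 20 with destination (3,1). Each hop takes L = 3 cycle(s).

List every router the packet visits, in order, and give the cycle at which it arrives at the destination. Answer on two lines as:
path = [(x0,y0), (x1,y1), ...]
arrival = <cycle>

hop 0: (1,4) @ cyc 20
hop 1: (2,4) @ cyc 23  [E]
hop 2: (3,4) @ cyc 26  [E]
hop 3: (3,3) @ cyc 29  [S]
hop 4: (3,2) @ cyc 32  [S]
hop 5: (3,1) @ cyc 35  [S]

path = [(1,4), (2,4), (3,4), (3,3), (3,2), (3,1)]
arrival = 35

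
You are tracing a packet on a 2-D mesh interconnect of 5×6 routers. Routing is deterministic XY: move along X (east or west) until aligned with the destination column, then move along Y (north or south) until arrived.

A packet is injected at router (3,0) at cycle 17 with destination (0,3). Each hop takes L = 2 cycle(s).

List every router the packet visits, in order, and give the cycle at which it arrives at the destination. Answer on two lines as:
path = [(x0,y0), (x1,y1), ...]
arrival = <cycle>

path = [(3,0), (2,0), (1,0), (0,0), (0,1), (0,2), (0,3)]
arrival = 29

src (3,0)  cyc=17
W→(2,0)  cyc=19
W→(1,0)  cyc=21
W→(0,0)  cyc=23
N→(0,1)  cyc=25
N→(0,2)  cyc=27
N→(0,3)  cyc=29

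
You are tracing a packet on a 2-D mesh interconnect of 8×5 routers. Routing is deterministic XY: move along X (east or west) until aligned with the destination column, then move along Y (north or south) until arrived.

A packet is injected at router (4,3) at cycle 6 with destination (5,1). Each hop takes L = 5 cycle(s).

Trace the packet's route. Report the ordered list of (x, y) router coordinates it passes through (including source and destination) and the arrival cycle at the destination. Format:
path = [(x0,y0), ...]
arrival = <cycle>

path = [(4,3), (5,3), (5,2), (5,1)]
arrival = 21

hop 0: (4,3) @ cyc 6
hop 1: (5,3) @ cyc 11  [E]
hop 2: (5,2) @ cyc 16  [S]
hop 3: (5,1) @ cyc 21  [S]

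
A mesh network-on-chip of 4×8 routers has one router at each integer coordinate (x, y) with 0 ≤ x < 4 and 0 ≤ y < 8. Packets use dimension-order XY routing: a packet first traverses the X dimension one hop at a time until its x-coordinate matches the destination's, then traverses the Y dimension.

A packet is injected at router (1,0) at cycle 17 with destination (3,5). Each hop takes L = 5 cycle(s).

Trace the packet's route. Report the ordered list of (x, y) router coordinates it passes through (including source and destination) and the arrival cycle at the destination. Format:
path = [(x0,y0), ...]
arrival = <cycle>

t=17: at (1,0)
t=22: at (2,0) after E
t=27: at (3,0) after E
t=32: at (3,1) after N
t=37: at (3,2) after N
t=42: at (3,3) after N
t=47: at (3,4) after N
t=52: at (3,5) after N

path = [(1,0), (2,0), (3,0), (3,1), (3,2), (3,3), (3,4), (3,5)]
arrival = 52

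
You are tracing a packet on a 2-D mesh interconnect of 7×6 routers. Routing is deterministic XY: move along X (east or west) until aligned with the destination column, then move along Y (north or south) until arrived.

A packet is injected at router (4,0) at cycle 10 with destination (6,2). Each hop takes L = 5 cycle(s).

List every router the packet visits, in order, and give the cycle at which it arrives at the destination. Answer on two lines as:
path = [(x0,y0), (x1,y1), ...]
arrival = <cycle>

path = [(4,0), (5,0), (6,0), (6,1), (6,2)]
arrival = 30

src (4,0)  cyc=10
E→(5,0)  cyc=15
E→(6,0)  cyc=20
N→(6,1)  cyc=25
N→(6,2)  cyc=30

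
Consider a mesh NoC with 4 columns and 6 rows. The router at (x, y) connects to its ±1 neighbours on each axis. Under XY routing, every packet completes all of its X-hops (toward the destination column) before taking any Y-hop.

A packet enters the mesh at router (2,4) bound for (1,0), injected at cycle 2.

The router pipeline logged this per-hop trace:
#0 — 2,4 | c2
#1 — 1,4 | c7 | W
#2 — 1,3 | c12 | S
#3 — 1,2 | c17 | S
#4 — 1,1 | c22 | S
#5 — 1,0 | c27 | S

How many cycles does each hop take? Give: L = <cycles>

Between hops 0 and 1 the cycle counter advances 7 − 2 = 5.
One hop costs L cycles, so L = 5.

L = 5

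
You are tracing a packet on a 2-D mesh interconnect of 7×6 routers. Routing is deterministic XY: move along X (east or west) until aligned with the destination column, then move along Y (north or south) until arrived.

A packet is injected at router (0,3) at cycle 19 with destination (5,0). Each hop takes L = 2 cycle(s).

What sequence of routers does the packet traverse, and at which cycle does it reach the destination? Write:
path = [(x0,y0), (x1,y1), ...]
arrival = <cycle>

hop 0: (0,3) @ cyc 19
hop 1: (1,3) @ cyc 21  [E]
hop 2: (2,3) @ cyc 23  [E]
hop 3: (3,3) @ cyc 25  [E]
hop 4: (4,3) @ cyc 27  [E]
hop 5: (5,3) @ cyc 29  [E]
hop 6: (5,2) @ cyc 31  [S]
hop 7: (5,1) @ cyc 33  [S]
hop 8: (5,0) @ cyc 35  [S]

path = [(0,3), (1,3), (2,3), (3,3), (4,3), (5,3), (5,2), (5,1), (5,0)]
arrival = 35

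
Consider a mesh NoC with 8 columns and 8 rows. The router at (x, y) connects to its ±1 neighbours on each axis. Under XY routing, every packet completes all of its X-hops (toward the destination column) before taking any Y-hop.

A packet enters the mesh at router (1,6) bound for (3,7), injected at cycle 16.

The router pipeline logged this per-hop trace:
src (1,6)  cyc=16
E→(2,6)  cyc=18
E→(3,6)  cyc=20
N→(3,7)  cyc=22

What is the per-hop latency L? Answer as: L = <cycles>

Between hops 0 and 1 the cycle counter advances 18 − 16 = 2.
Each hop adds L, hence L = 2.

L = 2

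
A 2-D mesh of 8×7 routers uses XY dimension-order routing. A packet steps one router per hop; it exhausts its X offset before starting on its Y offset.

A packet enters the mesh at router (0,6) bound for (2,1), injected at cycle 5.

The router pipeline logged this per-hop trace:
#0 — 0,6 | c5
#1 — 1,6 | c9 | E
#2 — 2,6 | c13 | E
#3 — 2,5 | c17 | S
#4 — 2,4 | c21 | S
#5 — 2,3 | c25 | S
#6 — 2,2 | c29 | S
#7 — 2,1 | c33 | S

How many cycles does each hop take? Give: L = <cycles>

L = 4

Between hops 0 and 1 the cycle counter advances 9 − 5 = 4.
Each hop adds L, hence L = 4.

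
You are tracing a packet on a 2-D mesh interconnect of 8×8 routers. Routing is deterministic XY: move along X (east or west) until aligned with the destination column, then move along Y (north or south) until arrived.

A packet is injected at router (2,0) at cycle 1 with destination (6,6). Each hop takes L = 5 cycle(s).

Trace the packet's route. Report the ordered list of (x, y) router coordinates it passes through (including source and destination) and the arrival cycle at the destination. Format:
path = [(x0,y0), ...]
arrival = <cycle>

path = [(2,0), (3,0), (4,0), (5,0), (6,0), (6,1), (6,2), (6,3), (6,4), (6,5), (6,6)]
arrival = 51

[0] x=2 y=0 t=1
[1] x=3 y=0 t=6 →E
[2] x=4 y=0 t=11 →E
[3] x=5 y=0 t=16 →E
[4] x=6 y=0 t=21 →E
[5] x=6 y=1 t=26 →N
[6] x=6 y=2 t=31 →N
[7] x=6 y=3 t=36 →N
[8] x=6 y=4 t=41 →N
[9] x=6 y=5 t=46 →N
[10] x=6 y=6 t=51 →N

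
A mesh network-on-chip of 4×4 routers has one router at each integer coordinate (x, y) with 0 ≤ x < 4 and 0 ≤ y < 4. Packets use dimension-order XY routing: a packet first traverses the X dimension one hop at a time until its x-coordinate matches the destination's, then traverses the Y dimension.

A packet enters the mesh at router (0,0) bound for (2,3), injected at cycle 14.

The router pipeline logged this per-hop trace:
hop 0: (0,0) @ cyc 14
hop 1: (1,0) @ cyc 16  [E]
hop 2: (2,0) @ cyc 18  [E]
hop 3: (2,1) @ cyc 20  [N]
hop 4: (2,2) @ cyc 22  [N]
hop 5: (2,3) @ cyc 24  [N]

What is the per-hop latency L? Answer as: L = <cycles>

L = 2

Between hops 0 and 1 the cycle counter advances 16 − 14 = 2.
Per-hop latency L = Δcyc = 2.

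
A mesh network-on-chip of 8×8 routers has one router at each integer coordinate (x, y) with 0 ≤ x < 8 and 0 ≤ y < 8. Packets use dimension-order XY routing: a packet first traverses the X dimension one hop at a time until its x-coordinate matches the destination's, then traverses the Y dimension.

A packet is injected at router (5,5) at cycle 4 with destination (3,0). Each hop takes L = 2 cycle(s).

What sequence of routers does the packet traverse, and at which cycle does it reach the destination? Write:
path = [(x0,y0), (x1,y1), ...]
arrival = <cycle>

src (5,5)  cyc=4
W→(4,5)  cyc=6
W→(3,5)  cyc=8
S→(3,4)  cyc=10
S→(3,3)  cyc=12
S→(3,2)  cyc=14
S→(3,1)  cyc=16
S→(3,0)  cyc=18

path = [(5,5), (4,5), (3,5), (3,4), (3,3), (3,2), (3,1), (3,0)]
arrival = 18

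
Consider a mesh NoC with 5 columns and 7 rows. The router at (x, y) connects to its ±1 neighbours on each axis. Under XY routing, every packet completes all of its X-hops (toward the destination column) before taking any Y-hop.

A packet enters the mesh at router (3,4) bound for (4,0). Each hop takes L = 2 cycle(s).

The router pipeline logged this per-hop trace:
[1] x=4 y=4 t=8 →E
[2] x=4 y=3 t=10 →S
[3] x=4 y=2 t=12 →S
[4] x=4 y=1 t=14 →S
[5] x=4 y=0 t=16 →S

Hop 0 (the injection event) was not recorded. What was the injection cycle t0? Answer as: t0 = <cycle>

t0 = 6

At hop 1 the cycle is 8; in general cyc_k = t0 + kL.
Therefore t0 = 8 − L = 6.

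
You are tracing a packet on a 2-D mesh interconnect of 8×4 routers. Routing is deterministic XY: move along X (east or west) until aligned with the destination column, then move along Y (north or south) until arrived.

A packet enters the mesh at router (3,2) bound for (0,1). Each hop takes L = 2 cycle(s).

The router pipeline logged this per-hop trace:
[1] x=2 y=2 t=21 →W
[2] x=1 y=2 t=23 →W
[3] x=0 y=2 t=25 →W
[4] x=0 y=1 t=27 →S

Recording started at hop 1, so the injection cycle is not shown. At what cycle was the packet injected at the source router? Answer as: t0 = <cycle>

Hop 1 reached at cycle 21; hop k is at t0 + k·L.
So t0 = 21 − 1·2 = 19.

t0 = 19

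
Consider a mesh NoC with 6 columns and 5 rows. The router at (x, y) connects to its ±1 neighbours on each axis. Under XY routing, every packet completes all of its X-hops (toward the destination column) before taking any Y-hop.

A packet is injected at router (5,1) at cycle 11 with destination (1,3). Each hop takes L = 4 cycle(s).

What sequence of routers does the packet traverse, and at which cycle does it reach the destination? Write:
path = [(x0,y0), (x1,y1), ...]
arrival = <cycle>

path = [(5,1), (4,1), (3,1), (2,1), (1,1), (1,2), (1,3)]
arrival = 35

  0. router=(5,1) cycle=11 (inject)
  1. router=(4,1) cycle=15 dir=W
  2. router=(3,1) cycle=19 dir=W
  3. router=(2,1) cycle=23 dir=W
  4. router=(1,1) cycle=27 dir=W
  5. router=(1,2) cycle=31 dir=N
  6. router=(1,3) cycle=35 dir=N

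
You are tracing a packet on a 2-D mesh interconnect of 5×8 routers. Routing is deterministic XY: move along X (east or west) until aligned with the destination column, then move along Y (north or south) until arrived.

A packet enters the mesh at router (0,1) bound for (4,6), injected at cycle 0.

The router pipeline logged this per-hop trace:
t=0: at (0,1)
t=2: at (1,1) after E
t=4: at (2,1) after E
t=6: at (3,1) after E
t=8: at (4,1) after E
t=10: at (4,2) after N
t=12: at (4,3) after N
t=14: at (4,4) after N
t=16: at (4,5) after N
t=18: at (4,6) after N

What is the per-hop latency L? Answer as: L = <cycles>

Δcyc across hop 0→1: 2 − 0 = 2.
One hop costs L cycles, so L = 2.

L = 2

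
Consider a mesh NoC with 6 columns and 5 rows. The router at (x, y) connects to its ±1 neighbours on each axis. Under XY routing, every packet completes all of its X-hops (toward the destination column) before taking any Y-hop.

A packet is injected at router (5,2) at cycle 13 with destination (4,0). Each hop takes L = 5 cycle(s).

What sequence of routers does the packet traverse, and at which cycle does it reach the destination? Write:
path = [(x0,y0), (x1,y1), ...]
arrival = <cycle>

path = [(5,2), (4,2), (4,1), (4,0)]
arrival = 28

t=13: at (5,2)
t=18: at (4,2) after W
t=23: at (4,1) after S
t=28: at (4,0) after S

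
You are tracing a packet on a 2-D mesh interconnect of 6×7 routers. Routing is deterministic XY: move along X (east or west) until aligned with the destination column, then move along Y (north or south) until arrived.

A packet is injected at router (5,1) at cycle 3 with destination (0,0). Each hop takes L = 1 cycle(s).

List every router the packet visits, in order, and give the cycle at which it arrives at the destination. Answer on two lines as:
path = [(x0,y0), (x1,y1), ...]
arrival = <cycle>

src (5,1)  cyc=3
W→(4,1)  cyc=4
W→(3,1)  cyc=5
W→(2,1)  cyc=6
W→(1,1)  cyc=7
W→(0,1)  cyc=8
S→(0,0)  cyc=9

path = [(5,1), (4,1), (3,1), (2,1), (1,1), (0,1), (0,0)]
arrival = 9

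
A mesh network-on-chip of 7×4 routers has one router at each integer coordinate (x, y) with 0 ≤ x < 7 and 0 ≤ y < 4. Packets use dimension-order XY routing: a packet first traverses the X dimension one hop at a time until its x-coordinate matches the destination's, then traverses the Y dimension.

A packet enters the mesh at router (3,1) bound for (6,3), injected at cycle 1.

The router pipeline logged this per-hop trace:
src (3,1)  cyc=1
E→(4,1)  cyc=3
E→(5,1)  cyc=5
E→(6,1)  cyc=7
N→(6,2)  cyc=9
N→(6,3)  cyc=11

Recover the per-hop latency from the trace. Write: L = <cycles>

L = 2

From hop 0 (1) to hop 1 (3): +2 cycles.
Per-hop latency L = Δcyc = 2.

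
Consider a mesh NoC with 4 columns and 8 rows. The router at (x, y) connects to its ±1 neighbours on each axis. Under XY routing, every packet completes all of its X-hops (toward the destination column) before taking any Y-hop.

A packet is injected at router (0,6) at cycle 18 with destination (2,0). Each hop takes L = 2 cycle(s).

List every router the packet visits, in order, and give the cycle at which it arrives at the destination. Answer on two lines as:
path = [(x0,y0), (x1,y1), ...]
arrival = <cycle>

path = [(0,6), (1,6), (2,6), (2,5), (2,4), (2,3), (2,2), (2,1), (2,0)]
arrival = 34

#0 — 0,6 | c18
#1 — 1,6 | c20 | E
#2 — 2,6 | c22 | E
#3 — 2,5 | c24 | S
#4 — 2,4 | c26 | S
#5 — 2,3 | c28 | S
#6 — 2,2 | c30 | S
#7 — 2,1 | c32 | S
#8 — 2,0 | c34 | S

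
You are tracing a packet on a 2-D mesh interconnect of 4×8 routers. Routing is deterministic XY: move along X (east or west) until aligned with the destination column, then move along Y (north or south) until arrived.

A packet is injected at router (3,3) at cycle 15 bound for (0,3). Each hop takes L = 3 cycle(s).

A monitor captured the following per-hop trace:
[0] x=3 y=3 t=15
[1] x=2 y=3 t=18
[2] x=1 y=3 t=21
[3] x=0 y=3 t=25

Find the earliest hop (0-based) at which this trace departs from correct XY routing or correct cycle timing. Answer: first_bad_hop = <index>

first_bad_hop = 3

hop 1: step (-1,+0), +3 cyc — ok
hop 2: step (-1,+0), +3 cyc — ok
hop 3: step (-1,+0), +4 cyc — BAD: Δcyc=4≠L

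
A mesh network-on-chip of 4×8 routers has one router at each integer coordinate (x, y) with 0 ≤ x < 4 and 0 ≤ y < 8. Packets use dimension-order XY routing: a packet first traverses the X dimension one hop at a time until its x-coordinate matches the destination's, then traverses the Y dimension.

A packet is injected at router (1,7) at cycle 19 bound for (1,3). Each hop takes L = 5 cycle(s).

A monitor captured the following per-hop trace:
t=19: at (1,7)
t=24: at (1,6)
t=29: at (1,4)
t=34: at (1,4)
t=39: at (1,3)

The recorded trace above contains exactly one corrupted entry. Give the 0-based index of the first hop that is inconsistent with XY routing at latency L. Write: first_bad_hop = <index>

first_bad_hop = 2

  1: Δx=+0 Δy=-1 Δt=5 [ok]
  2: Δx=+0 Δy=-2 Δt=5 [BAD: non-unit step]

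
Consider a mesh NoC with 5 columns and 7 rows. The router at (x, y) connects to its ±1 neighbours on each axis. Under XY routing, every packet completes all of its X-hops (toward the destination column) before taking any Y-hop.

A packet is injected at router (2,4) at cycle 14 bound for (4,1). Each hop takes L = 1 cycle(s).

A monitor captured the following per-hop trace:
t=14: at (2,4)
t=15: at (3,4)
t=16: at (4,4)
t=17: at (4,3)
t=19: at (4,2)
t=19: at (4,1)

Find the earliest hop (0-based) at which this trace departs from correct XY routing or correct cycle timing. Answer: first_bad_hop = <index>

first_bad_hop = 4

  1: Δx=+1 Δy=+0 Δt=1 [ok]
  2: Δx=+1 Δy=+0 Δt=1 [ok]
  3: Δx=+0 Δy=-1 Δt=1 [ok]
  4: Δx=+0 Δy=-1 Δt=2 [BAD: Δcyc=2≠L]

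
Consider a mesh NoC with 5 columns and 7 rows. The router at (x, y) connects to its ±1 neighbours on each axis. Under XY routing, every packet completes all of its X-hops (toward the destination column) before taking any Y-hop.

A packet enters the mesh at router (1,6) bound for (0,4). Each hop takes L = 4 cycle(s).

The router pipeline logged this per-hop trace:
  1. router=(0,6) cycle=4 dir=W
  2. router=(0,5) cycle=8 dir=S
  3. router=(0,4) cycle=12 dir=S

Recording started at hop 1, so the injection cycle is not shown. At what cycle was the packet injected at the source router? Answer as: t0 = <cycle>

The first recorded entry is hop 1 at cycle 4.
Therefore t0 = 4 − L = 0.

t0 = 0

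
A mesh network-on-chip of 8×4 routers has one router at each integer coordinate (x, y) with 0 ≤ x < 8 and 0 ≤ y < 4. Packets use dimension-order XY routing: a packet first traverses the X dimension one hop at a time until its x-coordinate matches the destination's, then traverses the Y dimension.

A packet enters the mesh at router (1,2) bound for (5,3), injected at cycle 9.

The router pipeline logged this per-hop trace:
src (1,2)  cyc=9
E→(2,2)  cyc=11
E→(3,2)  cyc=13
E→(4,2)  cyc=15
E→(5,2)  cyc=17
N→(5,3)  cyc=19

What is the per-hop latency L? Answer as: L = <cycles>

Δcyc across hop 0→1: 11 − 9 = 2.
One hop costs L cycles, so L = 2.

L = 2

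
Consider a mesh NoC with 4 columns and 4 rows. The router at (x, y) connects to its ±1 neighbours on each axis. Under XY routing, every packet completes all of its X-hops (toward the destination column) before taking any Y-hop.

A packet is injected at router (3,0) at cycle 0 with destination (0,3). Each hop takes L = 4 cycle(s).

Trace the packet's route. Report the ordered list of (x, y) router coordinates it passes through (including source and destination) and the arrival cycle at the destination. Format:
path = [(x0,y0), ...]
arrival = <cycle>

path = [(3,0), (2,0), (1,0), (0,0), (0,1), (0,2), (0,3)]
arrival = 24

hop 0: (3,0) @ cyc 0
hop 1: (2,0) @ cyc 4  [W]
hop 2: (1,0) @ cyc 8  [W]
hop 3: (0,0) @ cyc 12  [W]
hop 4: (0,1) @ cyc 16  [N]
hop 5: (0,2) @ cyc 20  [N]
hop 6: (0,3) @ cyc 24  [N]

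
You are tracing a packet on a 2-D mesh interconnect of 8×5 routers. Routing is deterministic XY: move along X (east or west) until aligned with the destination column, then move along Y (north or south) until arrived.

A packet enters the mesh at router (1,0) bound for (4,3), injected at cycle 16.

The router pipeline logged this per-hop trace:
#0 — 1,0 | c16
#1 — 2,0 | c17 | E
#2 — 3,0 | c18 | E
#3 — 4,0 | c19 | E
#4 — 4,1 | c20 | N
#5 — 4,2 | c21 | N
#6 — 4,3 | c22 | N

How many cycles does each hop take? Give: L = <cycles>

L = 1

cyc[1] − cyc[0] = 17 − 16 = 1.
That increment is L by definition: L = 1.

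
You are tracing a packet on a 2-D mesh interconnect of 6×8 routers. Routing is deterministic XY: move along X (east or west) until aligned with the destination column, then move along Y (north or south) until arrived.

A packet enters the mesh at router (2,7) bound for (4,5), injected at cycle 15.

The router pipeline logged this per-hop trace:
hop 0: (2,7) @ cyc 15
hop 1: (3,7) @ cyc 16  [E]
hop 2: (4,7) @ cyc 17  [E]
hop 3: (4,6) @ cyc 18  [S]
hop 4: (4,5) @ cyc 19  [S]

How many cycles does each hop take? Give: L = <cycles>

cyc[1] − cyc[0] = 16 − 15 = 1.
That increment is L by definition: L = 1.

L = 1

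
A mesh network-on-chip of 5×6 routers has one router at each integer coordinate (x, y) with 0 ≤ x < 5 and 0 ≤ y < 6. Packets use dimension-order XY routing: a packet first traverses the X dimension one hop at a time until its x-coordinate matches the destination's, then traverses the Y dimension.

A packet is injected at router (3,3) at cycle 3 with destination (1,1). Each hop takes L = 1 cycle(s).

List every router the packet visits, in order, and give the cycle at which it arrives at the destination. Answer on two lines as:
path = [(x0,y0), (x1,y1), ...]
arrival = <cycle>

#0 — 3,3 | c3
#1 — 2,3 | c4 | W
#2 — 1,3 | c5 | W
#3 — 1,2 | c6 | S
#4 — 1,1 | c7 | S

path = [(3,3), (2,3), (1,3), (1,2), (1,1)]
arrival = 7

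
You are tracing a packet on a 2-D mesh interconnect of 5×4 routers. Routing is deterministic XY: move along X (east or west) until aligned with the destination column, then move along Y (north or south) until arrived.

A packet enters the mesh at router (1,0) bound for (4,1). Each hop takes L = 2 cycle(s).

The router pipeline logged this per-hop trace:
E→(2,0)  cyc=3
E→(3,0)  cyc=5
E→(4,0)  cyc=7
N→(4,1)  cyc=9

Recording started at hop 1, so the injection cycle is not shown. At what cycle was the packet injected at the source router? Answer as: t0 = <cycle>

t0 = 1

At hop 1 the cycle is 3; in general cyc_k = t0 + kL.
Therefore t0 = 3 − L = 1.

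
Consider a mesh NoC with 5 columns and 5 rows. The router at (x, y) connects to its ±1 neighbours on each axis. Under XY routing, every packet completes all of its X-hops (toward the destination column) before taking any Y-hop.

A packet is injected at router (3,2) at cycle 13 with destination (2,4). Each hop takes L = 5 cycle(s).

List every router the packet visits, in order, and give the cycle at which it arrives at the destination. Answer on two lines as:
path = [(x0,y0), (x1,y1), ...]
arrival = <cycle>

path = [(3,2), (2,2), (2,3), (2,4)]
arrival = 28

[0] x=3 y=2 t=13
[1] x=2 y=2 t=18 →W
[2] x=2 y=3 t=23 →N
[3] x=2 y=4 t=28 →N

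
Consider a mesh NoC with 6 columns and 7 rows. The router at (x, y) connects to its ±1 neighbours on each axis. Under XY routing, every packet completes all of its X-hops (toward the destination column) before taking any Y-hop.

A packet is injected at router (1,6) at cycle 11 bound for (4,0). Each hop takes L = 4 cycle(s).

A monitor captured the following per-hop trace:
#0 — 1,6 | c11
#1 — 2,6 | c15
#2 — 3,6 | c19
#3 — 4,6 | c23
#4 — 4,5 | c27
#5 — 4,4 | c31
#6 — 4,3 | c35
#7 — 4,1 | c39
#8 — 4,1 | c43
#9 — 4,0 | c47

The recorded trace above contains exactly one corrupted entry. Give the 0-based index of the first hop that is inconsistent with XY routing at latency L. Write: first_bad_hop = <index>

first_bad_hop = 7

hop 1: step (+1,+0), +4 cyc — ok
hop 2: step (+1,+0), +4 cyc — ok
hop 3: step (+1,+0), +4 cyc — ok
hop 4: step (+0,-1), +4 cyc — ok
hop 5: step (+0,-1), +4 cyc — ok
hop 6: step (+0,-1), +4 cyc — ok
hop 7: step (+0,-2), +4 cyc — BAD: non-unit step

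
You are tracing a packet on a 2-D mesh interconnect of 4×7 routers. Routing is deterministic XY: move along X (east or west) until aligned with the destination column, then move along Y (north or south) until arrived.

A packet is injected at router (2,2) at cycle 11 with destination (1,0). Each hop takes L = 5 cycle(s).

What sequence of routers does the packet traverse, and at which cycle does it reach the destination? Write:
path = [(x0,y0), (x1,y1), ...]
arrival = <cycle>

path = [(2,2), (1,2), (1,1), (1,0)]
arrival = 26

#0 — 2,2 | c11
#1 — 1,2 | c16 | W
#2 — 1,1 | c21 | S
#3 — 1,0 | c26 | S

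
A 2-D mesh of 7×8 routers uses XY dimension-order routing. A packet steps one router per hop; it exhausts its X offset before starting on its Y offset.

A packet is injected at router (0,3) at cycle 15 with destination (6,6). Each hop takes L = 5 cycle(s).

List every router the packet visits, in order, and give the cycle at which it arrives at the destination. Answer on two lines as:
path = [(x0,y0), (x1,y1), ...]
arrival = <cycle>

path = [(0,3), (1,3), (2,3), (3,3), (4,3), (5,3), (6,3), (6,4), (6,5), (6,6)]
arrival = 60

src (0,3)  cyc=15
E→(1,3)  cyc=20
E→(2,3)  cyc=25
E→(3,3)  cyc=30
E→(4,3)  cyc=35
E→(5,3)  cyc=40
E→(6,3)  cyc=45
N→(6,4)  cyc=50
N→(6,5)  cyc=55
N→(6,6)  cyc=60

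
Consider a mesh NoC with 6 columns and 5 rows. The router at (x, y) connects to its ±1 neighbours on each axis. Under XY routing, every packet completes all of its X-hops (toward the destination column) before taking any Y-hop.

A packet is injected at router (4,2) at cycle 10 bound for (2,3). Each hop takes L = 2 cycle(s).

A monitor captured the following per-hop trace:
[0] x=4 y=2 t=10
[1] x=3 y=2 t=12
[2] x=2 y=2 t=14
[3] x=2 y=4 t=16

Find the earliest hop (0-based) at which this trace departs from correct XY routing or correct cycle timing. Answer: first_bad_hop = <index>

check 1→ d=(-1,0) cyc+2: ok
check 2→ d=(-1,0) cyc+2: ok
check 3→ d=(0,2) cyc+2: BAD: non-unit step

first_bad_hop = 3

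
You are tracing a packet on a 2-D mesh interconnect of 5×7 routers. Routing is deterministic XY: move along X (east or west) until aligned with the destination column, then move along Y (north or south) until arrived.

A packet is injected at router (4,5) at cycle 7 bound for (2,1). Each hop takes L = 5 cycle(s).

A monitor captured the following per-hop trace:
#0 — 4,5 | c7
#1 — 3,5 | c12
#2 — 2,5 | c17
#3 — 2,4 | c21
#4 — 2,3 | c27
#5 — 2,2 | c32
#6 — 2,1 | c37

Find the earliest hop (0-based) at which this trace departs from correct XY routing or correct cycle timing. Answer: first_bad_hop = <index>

hop 1: step (-1,+0), +5 cyc — ok
hop 2: step (-1,+0), +5 cyc — ok
hop 3: step (+0,-1), +4 cyc — BAD: Δcyc=4≠L

first_bad_hop = 3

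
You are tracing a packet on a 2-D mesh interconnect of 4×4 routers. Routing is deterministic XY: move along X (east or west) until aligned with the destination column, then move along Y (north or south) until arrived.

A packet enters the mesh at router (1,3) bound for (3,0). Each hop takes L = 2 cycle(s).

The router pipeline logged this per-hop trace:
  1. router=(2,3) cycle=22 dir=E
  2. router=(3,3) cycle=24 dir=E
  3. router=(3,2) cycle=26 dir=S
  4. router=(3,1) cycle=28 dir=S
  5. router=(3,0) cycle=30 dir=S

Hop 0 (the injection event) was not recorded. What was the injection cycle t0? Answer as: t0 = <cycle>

t0 = 20

Hop 1 reached at cycle 22; hop k is at t0 + k·L.
Subtract one hop: t0 = 22 − 2 = 20.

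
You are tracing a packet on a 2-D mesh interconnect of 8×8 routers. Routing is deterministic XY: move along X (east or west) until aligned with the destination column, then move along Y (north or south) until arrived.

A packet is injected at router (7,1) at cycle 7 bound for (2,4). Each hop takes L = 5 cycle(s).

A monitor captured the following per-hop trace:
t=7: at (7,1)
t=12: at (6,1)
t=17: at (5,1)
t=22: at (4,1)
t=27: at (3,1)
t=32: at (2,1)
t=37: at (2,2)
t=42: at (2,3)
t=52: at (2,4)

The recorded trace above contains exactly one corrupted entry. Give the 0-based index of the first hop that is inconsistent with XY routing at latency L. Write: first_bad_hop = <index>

  1: Δx=-1 Δy=+0 Δt=5 [ok]
  2: Δx=-1 Δy=+0 Δt=5 [ok]
  3: Δx=-1 Δy=+0 Δt=5 [ok]
  4: Δx=-1 Δy=+0 Δt=5 [ok]
  5: Δx=-1 Δy=+0 Δt=5 [ok]
  6: Δx=+0 Δy=+1 Δt=5 [ok]
  7: Δx=+0 Δy=+1 Δt=5 [ok]
  8: Δx=+0 Δy=+1 Δt=10 [BAD: Δcyc=10≠L]

first_bad_hop = 8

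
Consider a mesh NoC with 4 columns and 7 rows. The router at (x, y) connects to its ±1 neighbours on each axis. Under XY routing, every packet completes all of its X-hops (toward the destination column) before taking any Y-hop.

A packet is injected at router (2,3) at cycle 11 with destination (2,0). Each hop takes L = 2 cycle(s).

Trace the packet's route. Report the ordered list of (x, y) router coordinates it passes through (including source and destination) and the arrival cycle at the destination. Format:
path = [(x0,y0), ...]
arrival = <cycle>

[0] x=2 y=3 t=11
[1] x=2 y=2 t=13 →S
[2] x=2 y=1 t=15 →S
[3] x=2 y=0 t=17 →S

path = [(2,3), (2,2), (2,1), (2,0)]
arrival = 17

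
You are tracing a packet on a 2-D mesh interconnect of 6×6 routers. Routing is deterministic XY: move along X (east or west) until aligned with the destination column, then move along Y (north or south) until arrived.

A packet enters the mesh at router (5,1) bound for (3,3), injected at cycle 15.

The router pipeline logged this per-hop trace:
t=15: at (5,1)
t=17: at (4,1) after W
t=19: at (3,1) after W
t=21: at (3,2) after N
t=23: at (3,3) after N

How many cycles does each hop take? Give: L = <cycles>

Between hops 0 and 1 the cycle counter advances 17 − 15 = 2.
That increment is L by definition: L = 2.

L = 2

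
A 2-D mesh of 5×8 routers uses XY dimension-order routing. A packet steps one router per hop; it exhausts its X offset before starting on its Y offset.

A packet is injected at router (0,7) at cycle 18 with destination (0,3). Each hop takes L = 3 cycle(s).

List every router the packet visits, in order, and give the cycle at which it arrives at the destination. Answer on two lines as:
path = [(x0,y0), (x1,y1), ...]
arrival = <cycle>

path = [(0,7), (0,6), (0,5), (0,4), (0,3)]
arrival = 30

src (0,7)  cyc=18
S→(0,6)  cyc=21
S→(0,5)  cyc=24
S→(0,4)  cyc=27
S→(0,3)  cyc=30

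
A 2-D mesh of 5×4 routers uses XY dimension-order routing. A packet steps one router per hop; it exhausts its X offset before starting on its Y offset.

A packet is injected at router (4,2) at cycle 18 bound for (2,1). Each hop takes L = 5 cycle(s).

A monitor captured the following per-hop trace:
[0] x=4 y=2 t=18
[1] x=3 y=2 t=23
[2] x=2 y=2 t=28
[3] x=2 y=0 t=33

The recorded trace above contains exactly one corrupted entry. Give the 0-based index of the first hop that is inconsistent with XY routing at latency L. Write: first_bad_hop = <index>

  1: Δx=-1 Δy=+0 Δt=5 [ok]
  2: Δx=-1 Δy=+0 Δt=5 [ok]
  3: Δx=+0 Δy=-2 Δt=5 [BAD: non-unit step]

first_bad_hop = 3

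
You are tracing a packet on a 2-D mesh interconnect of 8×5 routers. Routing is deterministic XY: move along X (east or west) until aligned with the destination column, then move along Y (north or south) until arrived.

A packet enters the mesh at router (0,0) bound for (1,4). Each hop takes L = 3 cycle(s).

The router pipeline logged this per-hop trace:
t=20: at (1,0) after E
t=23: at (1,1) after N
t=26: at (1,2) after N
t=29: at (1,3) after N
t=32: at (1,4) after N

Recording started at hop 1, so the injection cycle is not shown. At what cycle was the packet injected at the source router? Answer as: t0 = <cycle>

The first recorded entry is hop 1 at cycle 20.
t0 = cyc[1] − L = 20 − 3 = 17.

t0 = 17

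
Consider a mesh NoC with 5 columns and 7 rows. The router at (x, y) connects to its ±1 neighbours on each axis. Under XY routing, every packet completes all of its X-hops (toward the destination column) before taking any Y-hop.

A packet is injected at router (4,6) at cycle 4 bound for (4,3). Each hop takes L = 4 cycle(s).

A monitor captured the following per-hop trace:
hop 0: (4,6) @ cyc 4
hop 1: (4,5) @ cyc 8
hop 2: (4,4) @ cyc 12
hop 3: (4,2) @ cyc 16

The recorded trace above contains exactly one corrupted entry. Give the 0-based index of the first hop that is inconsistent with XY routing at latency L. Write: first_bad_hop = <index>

  1: Δx=+0 Δy=-1 Δt=4 [ok]
  2: Δx=+0 Δy=-1 Δt=4 [ok]
  3: Δx=+0 Δy=-2 Δt=4 [BAD: non-unit step]

first_bad_hop = 3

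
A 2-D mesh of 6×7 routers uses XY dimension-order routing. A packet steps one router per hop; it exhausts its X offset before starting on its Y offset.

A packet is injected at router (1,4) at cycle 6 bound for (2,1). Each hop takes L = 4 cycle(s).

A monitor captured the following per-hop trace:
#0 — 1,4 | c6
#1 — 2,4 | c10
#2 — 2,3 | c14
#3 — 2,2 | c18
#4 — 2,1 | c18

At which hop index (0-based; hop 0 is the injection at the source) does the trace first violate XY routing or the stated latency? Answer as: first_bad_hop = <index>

first_bad_hop = 4

check 1→ d=(1,0) cyc+4: ok
check 2→ d=(0,-1) cyc+4: ok
check 3→ d=(0,-1) cyc+4: ok
check 4→ d=(0,-1) cyc+0: BAD: Δcyc=0≠L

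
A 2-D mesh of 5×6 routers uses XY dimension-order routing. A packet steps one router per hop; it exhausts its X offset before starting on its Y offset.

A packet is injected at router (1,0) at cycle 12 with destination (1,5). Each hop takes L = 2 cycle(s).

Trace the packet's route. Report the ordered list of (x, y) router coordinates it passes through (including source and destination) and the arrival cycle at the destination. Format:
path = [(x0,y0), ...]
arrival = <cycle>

#0 — 1,0 | c12
#1 — 1,1 | c14 | N
#2 — 1,2 | c16 | N
#3 — 1,3 | c18 | N
#4 — 1,4 | c20 | N
#5 — 1,5 | c22 | N

path = [(1,0), (1,1), (1,2), (1,3), (1,4), (1,5)]
arrival = 22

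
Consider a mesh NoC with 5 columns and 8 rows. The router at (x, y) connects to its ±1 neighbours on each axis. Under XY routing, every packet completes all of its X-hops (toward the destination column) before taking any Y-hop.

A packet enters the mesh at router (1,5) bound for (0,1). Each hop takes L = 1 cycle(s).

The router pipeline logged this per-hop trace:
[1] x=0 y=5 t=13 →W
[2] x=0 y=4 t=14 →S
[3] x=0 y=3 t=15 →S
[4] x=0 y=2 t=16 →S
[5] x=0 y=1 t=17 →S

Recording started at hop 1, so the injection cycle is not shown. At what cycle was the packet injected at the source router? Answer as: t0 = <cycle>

t0 = 12

The first recorded entry is hop 1 at cycle 13.
Therefore t0 = 13 − L = 12.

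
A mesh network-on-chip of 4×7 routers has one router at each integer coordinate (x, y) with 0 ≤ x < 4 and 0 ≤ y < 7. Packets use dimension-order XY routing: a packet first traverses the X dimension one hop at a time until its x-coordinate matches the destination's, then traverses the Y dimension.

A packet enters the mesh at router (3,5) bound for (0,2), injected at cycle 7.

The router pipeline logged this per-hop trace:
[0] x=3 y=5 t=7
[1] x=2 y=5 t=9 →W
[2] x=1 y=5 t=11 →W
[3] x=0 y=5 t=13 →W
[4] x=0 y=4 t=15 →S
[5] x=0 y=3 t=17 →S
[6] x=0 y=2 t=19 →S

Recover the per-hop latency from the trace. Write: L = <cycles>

L = 2

cyc[1] − cyc[0] = 9 − 7 = 2.
That increment is L by definition: L = 2.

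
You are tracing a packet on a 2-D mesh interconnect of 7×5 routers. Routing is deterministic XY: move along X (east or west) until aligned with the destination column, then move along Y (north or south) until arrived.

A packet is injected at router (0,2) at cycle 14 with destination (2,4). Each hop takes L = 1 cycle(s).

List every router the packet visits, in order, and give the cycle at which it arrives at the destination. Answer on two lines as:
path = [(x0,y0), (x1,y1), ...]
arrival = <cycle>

path = [(0,2), (1,2), (2,2), (2,3), (2,4)]
arrival = 18

  0. router=(0,2) cycle=14 (inject)
  1. router=(1,2) cycle=15 dir=E
  2. router=(2,2) cycle=16 dir=E
  3. router=(2,3) cycle=17 dir=N
  4. router=(2,4) cycle=18 dir=N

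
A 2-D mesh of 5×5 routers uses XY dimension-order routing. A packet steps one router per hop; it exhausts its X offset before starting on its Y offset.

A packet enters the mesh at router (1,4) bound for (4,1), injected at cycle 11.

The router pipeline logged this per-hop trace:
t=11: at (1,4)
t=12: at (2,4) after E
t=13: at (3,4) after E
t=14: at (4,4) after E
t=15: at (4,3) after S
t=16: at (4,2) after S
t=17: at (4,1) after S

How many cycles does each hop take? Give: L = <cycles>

Between hops 0 and 1 the cycle counter advances 12 − 11 = 1.
Each hop adds L, hence L = 1.

L = 1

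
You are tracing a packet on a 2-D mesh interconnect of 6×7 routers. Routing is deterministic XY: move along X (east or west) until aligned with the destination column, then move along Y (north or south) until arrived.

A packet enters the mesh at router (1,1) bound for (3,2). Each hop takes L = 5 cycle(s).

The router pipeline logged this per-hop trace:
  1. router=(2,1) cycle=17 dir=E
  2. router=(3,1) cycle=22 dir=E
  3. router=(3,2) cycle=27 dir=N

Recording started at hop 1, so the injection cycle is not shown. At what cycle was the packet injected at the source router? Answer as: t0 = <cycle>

cyc[1] = 17 and cyc[k] = t0 + k·L for every k.
t0 = cyc[1] − L = 17 − 5 = 12.

t0 = 12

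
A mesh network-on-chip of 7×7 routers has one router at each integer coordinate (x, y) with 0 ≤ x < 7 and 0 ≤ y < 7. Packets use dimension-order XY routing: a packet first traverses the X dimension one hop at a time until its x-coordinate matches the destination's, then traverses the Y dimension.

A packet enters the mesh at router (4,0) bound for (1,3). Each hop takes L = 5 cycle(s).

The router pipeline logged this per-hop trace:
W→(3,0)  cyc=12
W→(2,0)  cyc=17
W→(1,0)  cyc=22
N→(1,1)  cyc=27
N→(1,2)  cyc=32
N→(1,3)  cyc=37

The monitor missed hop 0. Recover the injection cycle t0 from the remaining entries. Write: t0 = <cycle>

At hop 1 the cycle is 12; in general cyc_k = t0 + kL.
Subtract one hop: t0 = 12 − 5 = 7.

t0 = 7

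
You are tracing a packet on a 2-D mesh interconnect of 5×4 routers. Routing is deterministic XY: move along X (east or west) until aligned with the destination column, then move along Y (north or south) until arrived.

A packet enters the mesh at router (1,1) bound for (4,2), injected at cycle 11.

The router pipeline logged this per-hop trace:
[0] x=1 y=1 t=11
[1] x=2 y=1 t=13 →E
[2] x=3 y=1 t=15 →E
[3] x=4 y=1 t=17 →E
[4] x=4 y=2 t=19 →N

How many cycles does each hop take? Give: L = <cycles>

L = 2

Between hops 0 and 1 the cycle counter advances 13 − 11 = 2.
That increment is L by definition: L = 2.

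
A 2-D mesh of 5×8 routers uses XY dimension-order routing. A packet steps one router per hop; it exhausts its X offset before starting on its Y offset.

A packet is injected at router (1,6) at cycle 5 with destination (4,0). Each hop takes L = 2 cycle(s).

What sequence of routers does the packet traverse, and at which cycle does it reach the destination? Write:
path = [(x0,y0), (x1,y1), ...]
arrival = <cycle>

#0 — 1,6 | c5
#1 — 2,6 | c7 | E
#2 — 3,6 | c9 | E
#3 — 4,6 | c11 | E
#4 — 4,5 | c13 | S
#5 — 4,4 | c15 | S
#6 — 4,3 | c17 | S
#7 — 4,2 | c19 | S
#8 — 4,1 | c21 | S
#9 — 4,0 | c23 | S

path = [(1,6), (2,6), (3,6), (4,6), (4,5), (4,4), (4,3), (4,2), (4,1), (4,0)]
arrival = 23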